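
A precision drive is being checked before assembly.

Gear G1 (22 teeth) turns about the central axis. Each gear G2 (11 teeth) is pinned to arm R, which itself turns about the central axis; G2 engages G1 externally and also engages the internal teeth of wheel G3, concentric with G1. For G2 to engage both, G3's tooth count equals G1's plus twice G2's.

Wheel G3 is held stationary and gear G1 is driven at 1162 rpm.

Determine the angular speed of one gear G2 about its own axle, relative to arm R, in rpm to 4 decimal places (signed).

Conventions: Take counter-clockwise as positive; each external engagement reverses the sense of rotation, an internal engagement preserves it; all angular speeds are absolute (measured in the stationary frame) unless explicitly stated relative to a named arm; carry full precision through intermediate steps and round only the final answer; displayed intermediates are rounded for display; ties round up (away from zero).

recognized (axles ride arm R): planetary set, 22/11/44 teeth
normalise by the input: solve with ω_sun = 1, then scale by 1162 rpm
ring teeth: 22 + 2·11 = 44
22(ω_sun−ω_arm) = −44(ω_ring−ω_arm),  ω_ring = 0, ω_sun = 1
22(1−ω_arm) = −44(0−ω_arm)  ⇒  66·ω_arm = 22  ⇒  ω_arm = 1/3
sun–planet mesh: 22·(1−1/3) = −11·(ω_p−ω_arm)  ⇒  ω_p−ω_arm = -4/3
scale: ω_p−ω_arm = -4/3 × 1162 rpm = -1549.3333 rpm

-1549.3333 rpm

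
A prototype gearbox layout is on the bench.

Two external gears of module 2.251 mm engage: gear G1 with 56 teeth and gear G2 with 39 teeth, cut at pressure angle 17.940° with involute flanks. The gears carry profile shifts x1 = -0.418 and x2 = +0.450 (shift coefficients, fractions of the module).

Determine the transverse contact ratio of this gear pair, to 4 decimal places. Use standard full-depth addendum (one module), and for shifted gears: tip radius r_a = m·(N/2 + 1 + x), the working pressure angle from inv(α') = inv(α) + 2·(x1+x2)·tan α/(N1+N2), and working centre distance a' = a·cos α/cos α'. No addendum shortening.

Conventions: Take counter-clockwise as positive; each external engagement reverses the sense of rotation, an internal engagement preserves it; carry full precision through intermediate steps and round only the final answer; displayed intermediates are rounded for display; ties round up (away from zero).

class = single-mesh tooth geometry [involute pair 56T × 39T, m = 2.251]
base radii: r_b1 = 59.963553, r_b2 = 41.760332
tip radii: r_a1 = 64.338082, r_a2 = 47.158450
inv(α') = inv(17.940°) + 2·(-0.418+0.450)·tan α/(56+39) = 0.01086838  ⇒  α' = 18.05838°
a' = a·cos α / cos α' = 106.9225·cos 17.940°/cos 18.05838° = 106.994303
action lengths: √(r_a1²−r_b1²) = 23.318685, √(r_a2²−r_b2²) = 21.908768
base pitch p_b = π·m·cos α = 6.727895
CR = (23.318685 + 21.908768 − 106.994303·sin 18.05838°)/6.727895 = 1.792644
contact ratio ≈ 1.7926

1.7926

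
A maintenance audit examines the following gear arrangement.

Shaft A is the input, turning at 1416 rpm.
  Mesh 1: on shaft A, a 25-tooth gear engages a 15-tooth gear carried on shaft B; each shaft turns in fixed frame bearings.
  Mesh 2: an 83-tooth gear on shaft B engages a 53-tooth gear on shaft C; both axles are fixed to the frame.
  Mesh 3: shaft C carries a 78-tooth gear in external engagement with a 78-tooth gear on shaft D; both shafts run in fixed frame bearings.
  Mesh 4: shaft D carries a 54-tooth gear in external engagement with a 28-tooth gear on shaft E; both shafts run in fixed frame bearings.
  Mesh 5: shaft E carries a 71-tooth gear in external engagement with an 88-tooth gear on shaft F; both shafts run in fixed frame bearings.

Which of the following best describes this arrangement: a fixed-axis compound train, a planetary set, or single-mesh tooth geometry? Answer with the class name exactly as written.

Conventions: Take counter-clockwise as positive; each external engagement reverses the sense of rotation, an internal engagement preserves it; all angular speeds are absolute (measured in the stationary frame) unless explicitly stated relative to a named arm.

fixed-axis compound train

5-mesh fixed-axis compound train (all bearings frame-fixed)
classification: fixed-axis compound train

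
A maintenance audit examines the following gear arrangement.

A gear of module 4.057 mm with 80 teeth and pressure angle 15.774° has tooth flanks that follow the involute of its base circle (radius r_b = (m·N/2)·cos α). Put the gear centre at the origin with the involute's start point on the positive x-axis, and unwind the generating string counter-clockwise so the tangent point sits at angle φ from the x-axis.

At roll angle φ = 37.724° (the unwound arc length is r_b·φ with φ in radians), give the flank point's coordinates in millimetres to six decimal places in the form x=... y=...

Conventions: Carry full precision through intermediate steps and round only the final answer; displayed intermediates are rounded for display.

x=186.437368 y=14.223727

class = single-mesh tooth geometry [base-circle involute, m = 4.057, 80T]
pitch radius r_p = m·N/2 = 4.057·80/2 = 162.280000
base radius r_b = r_p·cos α = 162.280000·cos 15.774° = 156.168771
roll angle φ = 37.724° = 0.65840801 rad
x = r_b·(cos φ + φ·sin φ) = 186.437368
y = r_b·(sin φ − φ·cos φ) = 14.223727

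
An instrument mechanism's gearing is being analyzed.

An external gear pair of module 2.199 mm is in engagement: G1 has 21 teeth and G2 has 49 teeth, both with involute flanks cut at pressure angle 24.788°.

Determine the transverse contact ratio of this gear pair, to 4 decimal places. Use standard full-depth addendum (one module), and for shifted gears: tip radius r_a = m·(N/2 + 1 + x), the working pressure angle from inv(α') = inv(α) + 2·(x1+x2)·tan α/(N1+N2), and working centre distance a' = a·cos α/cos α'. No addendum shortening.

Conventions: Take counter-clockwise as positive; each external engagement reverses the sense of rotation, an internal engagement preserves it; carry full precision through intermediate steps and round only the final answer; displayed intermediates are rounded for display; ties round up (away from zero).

1.4827

class = single-mesh tooth geometry [involute pair 21T × 49T, m = 2.199]
base radii: r_b1 = 20.962156, r_b2 = 48.911697
tip radii: r_a1 = 25.288500, r_a2 = 56.074500
no profile shift: α' = α, a' = a
action lengths: √(r_a1²−r_b1²) = 14.145538, √(r_a2²−r_b2²) = 27.422535
base pitch p_b = π·m·cos α = 6.271862
CR = (14.145538 + 27.422535 − 76.965000·sin 24.78800°)/6.271862 = 1.482746
contact ratio ≈ 1.4827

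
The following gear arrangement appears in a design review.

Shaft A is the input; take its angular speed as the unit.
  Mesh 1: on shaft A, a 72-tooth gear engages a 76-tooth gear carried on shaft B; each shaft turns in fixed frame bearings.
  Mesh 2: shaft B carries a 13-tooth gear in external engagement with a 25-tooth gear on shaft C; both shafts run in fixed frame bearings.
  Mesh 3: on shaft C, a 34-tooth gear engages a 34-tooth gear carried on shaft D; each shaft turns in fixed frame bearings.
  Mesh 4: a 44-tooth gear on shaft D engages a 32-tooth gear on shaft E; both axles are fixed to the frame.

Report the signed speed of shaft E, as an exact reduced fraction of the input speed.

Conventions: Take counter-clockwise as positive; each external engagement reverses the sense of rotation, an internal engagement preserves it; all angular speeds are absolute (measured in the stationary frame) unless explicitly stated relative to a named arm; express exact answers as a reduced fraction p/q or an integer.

1287/1900

4-mesh fixed-axis compound train (all bearings frame-fixed)
mesh 1 [72T→76T]: |ω|/ω_in = 1×72/76 = 18/19, sense flips to −
mesh 2 [13T→25T]: |ω|/ω_in = (18/19)×13/25 = 234/475, sense flips to +
mesh 3 [34T→34T]: |ω|/ω_in = (234/475)×34/34 = 234/475, sense flips to −
mesh 4 [44T→32T]: |ω|/ω_in = (234/475)×44/32 = 1287/1900, sense flips to +
signed output speed (× input speed) = 1287/1900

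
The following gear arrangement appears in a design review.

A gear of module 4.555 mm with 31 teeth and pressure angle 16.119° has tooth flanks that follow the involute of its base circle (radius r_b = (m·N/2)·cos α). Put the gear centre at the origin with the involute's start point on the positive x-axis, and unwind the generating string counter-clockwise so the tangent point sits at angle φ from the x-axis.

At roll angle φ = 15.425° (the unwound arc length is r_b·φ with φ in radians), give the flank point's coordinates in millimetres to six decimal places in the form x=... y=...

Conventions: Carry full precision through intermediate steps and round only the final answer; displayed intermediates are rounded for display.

x=70.240529 y=0.437963

topology: single-mesh involute geometry — m = 4.555, N = 31
pitch radius r_p = m·N/2 = 4.555·31/2 = 70.602500
base radius r_b = r_p·cos α = 70.602500·cos 16.119° = 67.826914
roll angle φ = 15.425° = 0.26921704 rad
x = r_b·(cos φ + φ·sin φ) = 70.240529
y = r_b·(sin φ − φ·cos φ) = 0.437963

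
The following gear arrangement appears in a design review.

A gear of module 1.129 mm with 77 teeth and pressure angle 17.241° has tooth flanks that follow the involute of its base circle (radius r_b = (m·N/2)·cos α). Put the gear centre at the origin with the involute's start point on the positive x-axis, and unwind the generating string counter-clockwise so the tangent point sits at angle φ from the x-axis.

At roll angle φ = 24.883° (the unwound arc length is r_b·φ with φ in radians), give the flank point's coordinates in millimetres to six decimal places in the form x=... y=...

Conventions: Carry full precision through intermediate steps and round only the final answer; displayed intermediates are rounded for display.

recognized (one wheel, involute flank): single-mesh tooth geometry, m = 1.129, N = 77
pitch radius r_p = m·N/2 = 1.129·77/2 = 43.466500
base radius r_b = r_p·cos α = 43.466500·cos 17.241° = 41.513399
roll angle φ = 24.883° = 0.43429028 rad
x = r_b·(cos φ + φ·sin φ) = 45.245610
y = r_b·(sin φ − φ·cos φ) = 1.112228

x=45.245610 y=1.112228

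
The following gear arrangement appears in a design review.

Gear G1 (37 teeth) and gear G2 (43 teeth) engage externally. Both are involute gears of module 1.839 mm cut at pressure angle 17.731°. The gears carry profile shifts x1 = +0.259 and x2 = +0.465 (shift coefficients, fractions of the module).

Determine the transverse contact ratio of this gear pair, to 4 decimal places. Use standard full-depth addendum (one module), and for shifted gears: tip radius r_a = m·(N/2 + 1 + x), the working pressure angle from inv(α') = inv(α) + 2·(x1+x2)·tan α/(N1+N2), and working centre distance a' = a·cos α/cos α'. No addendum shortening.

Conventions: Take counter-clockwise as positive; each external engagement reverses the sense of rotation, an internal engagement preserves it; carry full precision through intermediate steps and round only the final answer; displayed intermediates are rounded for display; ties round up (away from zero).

class = single-mesh tooth geometry [involute pair 37T × 43T, m = 1.839]
base radii: r_b1 = 32.405371, r_b2 = 37.660296
tip radii: r_a1 = 36.336801, r_a2 = 42.232635
inv(α') = inv(17.731°) + 2·(+0.259+0.465)·tan α/(37+43) = 0.01605988  ⇒  α' = 20.48675°
a' = a·cos α / cos α' = 73.5600·cos 17.731°/cos 20.48675° = 74.796298
action lengths: √(r_a1²−r_b1²) = 16.439435, √(r_a2²−r_b2²) = 19.112758
base pitch p_b = π·m·cos α = 5.502945
CR = (16.439435 + 19.112758 − 74.796298·sin 20.48675°)/5.502945 = 1.703484
contact ratio ≈ 1.7035

1.7035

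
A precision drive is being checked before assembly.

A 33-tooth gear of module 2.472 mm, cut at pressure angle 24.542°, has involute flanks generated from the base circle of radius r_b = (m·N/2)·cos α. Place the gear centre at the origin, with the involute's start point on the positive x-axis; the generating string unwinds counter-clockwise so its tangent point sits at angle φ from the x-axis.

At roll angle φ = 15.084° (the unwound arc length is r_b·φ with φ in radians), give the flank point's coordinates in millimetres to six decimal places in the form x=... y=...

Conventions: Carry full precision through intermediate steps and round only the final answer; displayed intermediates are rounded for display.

x=38.366682 y=0.224108

topology: single-mesh involute geometry — m = 2.472, N = 33
pitch radius r_p = m·N/2 = 2.472·33/2 = 40.788000
base radius r_b = r_p·cos α = 40.788000·cos 24.542° = 37.103091
roll angle φ = 15.084° = 0.26326546 rad
x = r_b·(cos φ + φ·sin φ) = 38.366682
y = r_b·(sin φ − φ·cos φ) = 0.224108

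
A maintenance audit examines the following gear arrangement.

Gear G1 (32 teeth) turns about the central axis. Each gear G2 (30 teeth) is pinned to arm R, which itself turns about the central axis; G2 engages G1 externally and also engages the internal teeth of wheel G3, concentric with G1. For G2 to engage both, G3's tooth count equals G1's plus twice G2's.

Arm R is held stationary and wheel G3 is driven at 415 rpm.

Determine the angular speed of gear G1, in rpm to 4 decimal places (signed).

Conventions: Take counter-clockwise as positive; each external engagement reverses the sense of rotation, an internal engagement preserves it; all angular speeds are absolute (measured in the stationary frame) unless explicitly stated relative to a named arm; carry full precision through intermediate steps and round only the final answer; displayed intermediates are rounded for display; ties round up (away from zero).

-1193.1250 rpm

planetary set (32T centre, 30T on arm, 92T internal) — Willis relation
normalise by the input: solve with ω_ring = 1, then scale by 415 rpm
ring teeth: 32 + 2·30 = 92
32(ω_sun−ω_arm) = −92(ω_ring−ω_arm),  ω_arm = 0, ω_ring = 1
ω_sun = 0 − (92/32)(1−0) = -23/8
scale: ω_sun = -23/8 × 415 rpm = -1193.1250 rpm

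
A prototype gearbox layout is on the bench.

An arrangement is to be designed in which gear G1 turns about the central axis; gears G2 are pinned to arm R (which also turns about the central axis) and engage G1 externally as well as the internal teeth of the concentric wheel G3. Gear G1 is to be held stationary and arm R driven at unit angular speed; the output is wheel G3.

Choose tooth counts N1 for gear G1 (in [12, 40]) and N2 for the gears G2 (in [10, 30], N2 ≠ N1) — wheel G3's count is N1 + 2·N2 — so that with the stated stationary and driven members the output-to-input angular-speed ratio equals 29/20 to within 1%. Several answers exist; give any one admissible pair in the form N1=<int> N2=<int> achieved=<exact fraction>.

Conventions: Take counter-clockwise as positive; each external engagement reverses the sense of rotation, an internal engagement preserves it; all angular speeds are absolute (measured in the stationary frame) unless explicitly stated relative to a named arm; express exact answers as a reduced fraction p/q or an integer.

class = planetary set [ratio 29/20 wanted; Willis about the carrier]
Willis with ω_sun = 0: ω_ring/ω_arm = (N1+N3)/N3; set equal to 29/20  ⇒  N3/N1 = 1/(29/20 − 1) = 20/9
N3 = N1 + 2·N2  ⇒  N2/N1 = (N3/N1 − 1)/2 = (20/9 − 1)/2 = 11/18
smallest multiple with N1 ≥ 12 and N2 ≥ 10: k = 1  ⇒  N1 = 1·18 = 18, N2 = 1·11 = 11 (N1 ≤ 40, N2 ≤ 30, N2 ≠ N1 ✓), N3 = 18 + 2·11 = 40
check: (N1+N3)/N3 with N1 = 18, N3 = 40 gives 29/20; |achieved − target| = 0 ≤ 29/2000 ✓

N1=18 N2=11 achieved=29/20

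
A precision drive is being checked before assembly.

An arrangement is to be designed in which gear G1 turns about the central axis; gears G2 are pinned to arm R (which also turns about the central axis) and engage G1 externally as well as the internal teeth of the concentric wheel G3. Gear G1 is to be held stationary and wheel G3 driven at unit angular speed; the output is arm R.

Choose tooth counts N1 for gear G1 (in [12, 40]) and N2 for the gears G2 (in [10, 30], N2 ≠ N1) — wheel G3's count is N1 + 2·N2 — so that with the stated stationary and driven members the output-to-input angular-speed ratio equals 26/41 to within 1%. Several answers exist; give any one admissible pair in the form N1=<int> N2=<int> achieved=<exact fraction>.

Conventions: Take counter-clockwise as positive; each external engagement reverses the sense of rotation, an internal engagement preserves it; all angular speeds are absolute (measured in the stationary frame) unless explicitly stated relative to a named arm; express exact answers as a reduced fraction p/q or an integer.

N1=30 N2=11 achieved=26/41

topology: planetary set — design target 26/41, arm = carrier (Willis)
Willis with ω_sun = 0: ω_arm/ω_ring = N3/(N1+N3); set equal to 26/41  ⇒  N3/N1 = (26/41)/(1 − 26/41) = 26/15
N3 = N1 + 2·N2  ⇒  N2/N1 = (N3/N1 − 1)/2 = (26/15 − 1)/2 = 11/30
smallest multiple with N1 ≥ 12 and N2 ≥ 10: k = 1  ⇒  N1 = 1·30 = 30, N2 = 1·11 = 11 (N1 ≤ 40, N2 ≤ 30, N2 ≠ N1 ✓), N3 = 30 + 2·11 = 52
check: N3/(N1+N3) with N1 = 30, N3 = 52 gives 26/41; |achieved − target| = 0 ≤ 13/2050 ✓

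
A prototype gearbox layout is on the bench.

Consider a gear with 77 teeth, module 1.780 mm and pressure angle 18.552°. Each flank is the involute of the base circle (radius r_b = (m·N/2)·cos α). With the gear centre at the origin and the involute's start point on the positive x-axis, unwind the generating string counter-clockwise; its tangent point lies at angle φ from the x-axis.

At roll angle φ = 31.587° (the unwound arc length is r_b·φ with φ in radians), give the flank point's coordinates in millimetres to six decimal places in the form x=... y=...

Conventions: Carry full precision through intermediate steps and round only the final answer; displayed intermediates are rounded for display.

single-mesh involute tooth geometry (77T wheel at module 1.780)
pitch radius r_p = m·N/2 = 1.780·77/2 = 68.530000
base radius r_b = r_p·cos α = 68.530000·cos 18.552° = 64.968858
roll angle φ = 31.587° = 0.55129715 rad
x = r_b·(cos φ + φ·sin φ) = 74.104207
y = r_b·(sin φ − φ·cos φ) = 3.519524

x=74.104207 y=3.519524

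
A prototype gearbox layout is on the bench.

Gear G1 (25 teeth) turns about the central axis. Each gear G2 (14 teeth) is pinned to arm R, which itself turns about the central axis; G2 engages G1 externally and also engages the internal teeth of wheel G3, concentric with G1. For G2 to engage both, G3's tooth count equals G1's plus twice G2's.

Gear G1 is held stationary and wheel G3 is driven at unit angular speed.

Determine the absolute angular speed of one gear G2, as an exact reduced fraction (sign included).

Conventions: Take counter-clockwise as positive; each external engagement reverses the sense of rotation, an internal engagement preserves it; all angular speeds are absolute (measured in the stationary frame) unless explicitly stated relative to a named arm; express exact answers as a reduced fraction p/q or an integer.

class = planetary set [G3 = 25+2·14 = 53; Willis about the carrier]
ring teeth: 25 + 2·14 = 53
25(ω_sun−ω_arm) = −53(ω_ring−ω_arm),  ω_sun = 0, ω_ring = 1
25(0−ω_arm) = −53(1−ω_arm)  ⇒  78·ω_arm = 53  ⇒  ω_arm = 53/78
sun–planet mesh: 25·(0−53/78) = −14·(ω_p−ω_arm)  ⇒  ω_p−ω_arm = 1325/1092
ω_p = 53/78 + 1325/1092 = 53/28
exact speed ratio = 53/28

53/28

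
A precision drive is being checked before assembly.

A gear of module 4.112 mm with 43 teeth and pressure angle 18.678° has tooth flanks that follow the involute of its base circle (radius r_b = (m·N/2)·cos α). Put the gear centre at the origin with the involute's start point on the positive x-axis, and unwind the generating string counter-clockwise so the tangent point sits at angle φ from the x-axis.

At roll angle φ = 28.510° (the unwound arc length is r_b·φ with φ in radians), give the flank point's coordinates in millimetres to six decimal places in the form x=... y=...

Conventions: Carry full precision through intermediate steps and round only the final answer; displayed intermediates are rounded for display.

x=93.487256 y=3.355100

recognized (one wheel, involute flank): single-mesh tooth geometry, m = 4.112, N = 43
pitch radius r_p = m·N/2 = 4.112·43/2 = 88.408000
base radius r_b = r_p·cos α = 88.408000·cos 18.678° = 83.751844
roll angle φ = 28.510° = 0.49759337 rad
x = r_b·(cos φ + φ·sin φ) = 93.487256
y = r_b·(sin φ − φ·cos φ) = 3.355100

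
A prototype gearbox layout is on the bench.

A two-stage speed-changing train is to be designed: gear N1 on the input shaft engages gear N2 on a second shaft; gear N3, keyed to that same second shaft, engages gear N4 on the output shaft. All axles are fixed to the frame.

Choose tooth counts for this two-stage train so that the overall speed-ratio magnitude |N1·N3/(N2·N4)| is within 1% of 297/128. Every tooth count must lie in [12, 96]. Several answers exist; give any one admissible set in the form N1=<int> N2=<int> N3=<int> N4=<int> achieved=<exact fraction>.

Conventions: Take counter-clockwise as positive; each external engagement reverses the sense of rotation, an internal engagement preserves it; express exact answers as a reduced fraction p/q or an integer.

N1=18 N2=16 N3=33 N4=16 achieved=297/128

design class (target 297/128): fixed-axis compound train
target = 297/128 in lowest terms: an exact hit needs N1·N3 = k·297 and N2·N4 = k·128 for one integer k, every count in [12, 96]; additionally prefer no 1:1 stage (N1 ≠ N2, N3 ≠ N4)
k = 1: no 1:1-free in-range split of k·297 and k·128 into factor pairs; take k = 2
k = 2: N1·N3 = 594 = 18·33, N2·N4 = 256 = 16·16
achieved = 18·33/(16·16) = 297/128; |achieved − target| = 0 ≤ 297/12800 ✓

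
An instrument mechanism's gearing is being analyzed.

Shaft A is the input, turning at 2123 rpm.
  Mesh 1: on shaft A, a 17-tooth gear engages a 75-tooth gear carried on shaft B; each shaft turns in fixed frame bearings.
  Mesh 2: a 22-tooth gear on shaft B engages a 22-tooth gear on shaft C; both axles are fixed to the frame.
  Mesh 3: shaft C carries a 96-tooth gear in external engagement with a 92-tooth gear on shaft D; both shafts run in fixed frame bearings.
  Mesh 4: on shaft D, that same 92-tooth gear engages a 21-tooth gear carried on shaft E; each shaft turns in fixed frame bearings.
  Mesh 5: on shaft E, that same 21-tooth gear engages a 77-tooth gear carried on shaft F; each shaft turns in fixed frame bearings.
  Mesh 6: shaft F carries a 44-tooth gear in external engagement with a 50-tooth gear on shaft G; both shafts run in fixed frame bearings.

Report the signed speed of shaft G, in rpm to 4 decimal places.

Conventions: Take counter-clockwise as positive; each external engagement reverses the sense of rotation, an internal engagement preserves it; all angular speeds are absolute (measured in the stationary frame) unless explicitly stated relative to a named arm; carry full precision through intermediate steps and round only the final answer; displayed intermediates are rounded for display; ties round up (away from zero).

class = fixed-axis compound train [6 meshes; 6 ratios multiply, 6 sense flips]
mesh 1 [17T→75T]: ω = 2123.0000×17/75 = 481.2133 rpm, sense flips to −
mesh 2 [22T→22T]: ω = 481.2133×22/22 = 481.2133 rpm, sense flips to +
mesh 3 [96T→92T]: ω = 481.2133×96/92 = 502.1357 rpm, sense flips to −
mesh 4 [92T→21T]: ω = 502.1357×92/21 = 2199.8324 rpm, sense flips to +
mesh 5 [21T→77T]: ω = 2199.8324×21/77 = 599.9543 rpm, sense flips to −
mesh 6 [44T→50T]: ω = 599.9543×44/50 = 527.9598 rpm, sense flips to +
signed output speed = +527.9598 rpm

+527.9598 rpm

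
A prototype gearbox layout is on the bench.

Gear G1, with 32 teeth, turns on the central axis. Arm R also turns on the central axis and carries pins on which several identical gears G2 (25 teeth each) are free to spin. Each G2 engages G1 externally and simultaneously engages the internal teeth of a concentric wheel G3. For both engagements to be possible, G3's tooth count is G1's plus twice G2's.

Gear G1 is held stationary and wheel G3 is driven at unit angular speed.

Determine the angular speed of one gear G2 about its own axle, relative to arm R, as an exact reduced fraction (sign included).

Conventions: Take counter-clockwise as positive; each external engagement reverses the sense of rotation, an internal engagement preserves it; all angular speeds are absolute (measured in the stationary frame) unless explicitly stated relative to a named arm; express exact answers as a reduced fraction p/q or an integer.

1312/1425

topology: planetary set — G1 32T / G2 25T / G3 82T, arm = carrier (Willis)
ring teeth: 32 + 2·25 = 82
32(ω_sun−ω_arm) = −82(ω_ring−ω_arm),  ω_sun = 0, ω_ring = 1
32(0−ω_arm) = −82(1−ω_arm)  ⇒  114·ω_arm = 82  ⇒  ω_arm = 41/57
sun–planet mesh: 32·(0−41/57) = −25·(ω_p−ω_arm)  ⇒  ω_p−ω_arm = 1312/1425
exact speed ratio = 1312/1425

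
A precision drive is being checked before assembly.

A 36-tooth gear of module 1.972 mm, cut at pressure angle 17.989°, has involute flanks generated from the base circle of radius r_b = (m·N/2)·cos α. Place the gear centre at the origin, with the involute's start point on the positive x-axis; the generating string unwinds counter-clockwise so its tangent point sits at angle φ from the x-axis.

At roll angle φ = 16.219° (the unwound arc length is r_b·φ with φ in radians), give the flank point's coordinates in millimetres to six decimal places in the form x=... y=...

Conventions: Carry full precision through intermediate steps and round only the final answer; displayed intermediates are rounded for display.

x=35.086481 y=0.253228

class = single-mesh tooth geometry [base-circle involute, m = 1.972, 36T]
pitch radius r_p = m·N/2 = 1.972·36/2 = 35.496000
base radius r_b = r_p·cos α = 35.496000·cos 17.989° = 33.760807
roll angle φ = 16.219° = 0.28307495 rad
x = r_b·(cos φ + φ·sin φ) = 35.086481
y = r_b·(sin φ − φ·cos φ) = 0.253228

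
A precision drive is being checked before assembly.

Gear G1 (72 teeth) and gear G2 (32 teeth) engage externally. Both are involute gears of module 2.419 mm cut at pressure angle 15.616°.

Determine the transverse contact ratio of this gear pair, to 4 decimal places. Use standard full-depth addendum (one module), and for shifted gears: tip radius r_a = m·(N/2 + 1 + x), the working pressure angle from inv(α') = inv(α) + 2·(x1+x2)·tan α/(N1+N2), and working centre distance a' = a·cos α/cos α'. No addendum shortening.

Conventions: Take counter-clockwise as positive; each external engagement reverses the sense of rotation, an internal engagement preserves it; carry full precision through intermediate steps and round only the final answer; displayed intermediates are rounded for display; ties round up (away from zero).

topology: single-mesh involute geometry — m = 2.419, 72T/32T pair
base radii: r_b1 = 83.869506, r_b2 = 37.275336
tip radii: r_a1 = 89.503000, r_a2 = 41.123000
no profile shift: α' = α, a' = a
action lengths: √(r_a1²−r_b1²) = 31.252088, √(r_a2²−r_b2²) = 17.368087
base pitch p_b = π·m·cos α = 7.318995
CR = (31.252088 + 17.368087 − 125.788000·sin 15.61600°)/7.318995 = 2.016596
contact ratio ≈ 2.0166

2.0166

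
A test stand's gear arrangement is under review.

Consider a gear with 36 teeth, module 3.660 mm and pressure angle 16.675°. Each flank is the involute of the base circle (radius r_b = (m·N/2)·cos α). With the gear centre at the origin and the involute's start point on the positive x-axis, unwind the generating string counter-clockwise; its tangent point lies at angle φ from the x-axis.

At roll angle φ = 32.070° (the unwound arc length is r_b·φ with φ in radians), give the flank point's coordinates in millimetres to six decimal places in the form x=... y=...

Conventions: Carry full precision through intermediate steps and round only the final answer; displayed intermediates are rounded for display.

x=72.234612 y=3.574666

single-mesh involute tooth geometry (36T wheel at module 3.660)
pitch radius r_p = m·N/2 = 3.660·36/2 = 65.880000
base radius r_b = r_p·cos α = 65.880000·cos 16.675° = 63.109600
roll angle φ = 32.070° = 0.55972709 rad
x = r_b·(cos φ + φ·sin φ) = 72.234612
y = r_b·(sin φ − φ·cos φ) = 3.574666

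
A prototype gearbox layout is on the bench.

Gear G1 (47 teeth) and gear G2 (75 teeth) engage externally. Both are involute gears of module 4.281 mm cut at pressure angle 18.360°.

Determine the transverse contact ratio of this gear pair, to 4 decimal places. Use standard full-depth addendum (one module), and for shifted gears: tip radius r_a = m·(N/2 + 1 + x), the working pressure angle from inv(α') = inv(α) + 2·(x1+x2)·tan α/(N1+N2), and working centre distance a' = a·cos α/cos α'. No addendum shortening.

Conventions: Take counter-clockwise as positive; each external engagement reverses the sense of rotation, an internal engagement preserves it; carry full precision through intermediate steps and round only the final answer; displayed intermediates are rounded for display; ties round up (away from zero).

recognized (one external pair, fixed centres): single-mesh tooth geometry, m = 4.281, N1 = 47, N2 = 75
base radii: r_b1 = 95.482394, r_b2 = 152.365522
tip radii: r_a1 = 104.884500, r_a2 = 164.818500
no profile shift: α' = α, a' = a
action lengths: √(r_a1²−r_b1²) = 43.403580, √(r_a2²−r_b2²) = 62.848115
base pitch p_b = π·m·cos α = 12.764544
CR = (43.403580 + 62.848115 − 261.141000·sin 18.36000°)/12.764544 = 1.879879
contact ratio ≈ 1.8799

1.8799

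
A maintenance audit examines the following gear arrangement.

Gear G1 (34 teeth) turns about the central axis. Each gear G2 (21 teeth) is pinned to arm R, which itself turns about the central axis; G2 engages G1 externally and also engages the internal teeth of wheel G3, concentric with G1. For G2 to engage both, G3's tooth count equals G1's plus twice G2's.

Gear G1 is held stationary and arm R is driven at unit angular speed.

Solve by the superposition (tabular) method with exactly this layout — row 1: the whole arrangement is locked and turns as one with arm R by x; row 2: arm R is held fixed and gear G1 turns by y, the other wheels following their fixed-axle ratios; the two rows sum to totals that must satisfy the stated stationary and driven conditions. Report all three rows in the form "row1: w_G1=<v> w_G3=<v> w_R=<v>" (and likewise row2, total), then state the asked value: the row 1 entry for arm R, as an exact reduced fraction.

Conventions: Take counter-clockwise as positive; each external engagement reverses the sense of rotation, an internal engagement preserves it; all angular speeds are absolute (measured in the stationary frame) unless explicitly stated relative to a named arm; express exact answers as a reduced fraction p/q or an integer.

row1: w_G1=1 w_G3=1 w_R=1
row2: w_G1=-1 w_G3=17/38 w_R=0
total: w_G1=0 w_G3=55/38 w_R=1
asked value: 1

recognized (axles ride arm R): planetary set, 34/21/76 teeth
superposition row 1 [locked train]: every member turns x
row 2: sun turns y, ring = −(34/76)·y, arm 0
boundary: total ω_sun = x + y = 0 and total ω_arm = x = 1  ⇒  y = -1, x = 1
row 2 ring = −(34/76)·(-1) = 17/38
totals (row 1 + row 2): sun 1 + (-1) = 0, ring 1 + 17/38 = 55/38, arm 1 + 0 = 1
asked cell (row1, arm) = 1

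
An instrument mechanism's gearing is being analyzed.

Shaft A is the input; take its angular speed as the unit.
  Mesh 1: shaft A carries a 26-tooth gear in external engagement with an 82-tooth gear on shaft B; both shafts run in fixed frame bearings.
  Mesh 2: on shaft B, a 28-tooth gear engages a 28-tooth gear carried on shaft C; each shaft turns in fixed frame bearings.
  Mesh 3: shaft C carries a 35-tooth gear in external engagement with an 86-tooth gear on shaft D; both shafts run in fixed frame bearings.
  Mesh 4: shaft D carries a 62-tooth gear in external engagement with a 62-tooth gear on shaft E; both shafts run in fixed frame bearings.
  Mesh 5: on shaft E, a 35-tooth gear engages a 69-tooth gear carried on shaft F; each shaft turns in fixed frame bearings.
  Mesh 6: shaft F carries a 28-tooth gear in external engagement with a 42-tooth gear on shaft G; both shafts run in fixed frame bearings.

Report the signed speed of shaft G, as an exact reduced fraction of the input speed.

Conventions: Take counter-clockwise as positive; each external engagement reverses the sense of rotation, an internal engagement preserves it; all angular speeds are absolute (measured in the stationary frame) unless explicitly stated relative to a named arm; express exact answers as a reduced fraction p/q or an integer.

6-mesh fixed-axis compound train (all bearings frame-fixed)
mesh 1 [26T→82T]: |ω|/ω_in = 1×26/82 = 13/41, sense flips to −
mesh 2 [28T→28T]: |ω|/ω_in = (13/41)×28/28 = 13/41, sense flips to +
mesh 3 [35T→86T]: |ω|/ω_in = (13/41)×35/86 = 455/3526, sense flips to −
mesh 4 [62T→62T]: |ω|/ω_in = (455/3526)×62/62 = 455/3526, sense flips to +
mesh 5 [35T→69T]: |ω|/ω_in = (455/3526)×35/69 = 15925/243294, sense flips to −
mesh 6 [28T→42T]: |ω|/ω_in = (15925/243294)×28/42 = 15925/364941, sense flips to +
signed output speed (× input speed) = 15925/364941

15925/364941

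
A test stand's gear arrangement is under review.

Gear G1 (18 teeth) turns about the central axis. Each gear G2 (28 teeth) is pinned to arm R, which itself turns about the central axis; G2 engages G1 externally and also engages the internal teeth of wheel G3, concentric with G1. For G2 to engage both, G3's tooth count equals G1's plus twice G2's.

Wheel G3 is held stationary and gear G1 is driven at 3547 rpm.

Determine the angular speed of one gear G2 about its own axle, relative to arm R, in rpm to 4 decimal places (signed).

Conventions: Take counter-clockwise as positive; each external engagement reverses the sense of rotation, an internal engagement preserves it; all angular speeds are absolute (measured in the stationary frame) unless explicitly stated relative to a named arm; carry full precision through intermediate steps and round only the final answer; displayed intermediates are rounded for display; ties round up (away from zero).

-1834.0854 rpm

recognized (axles ride arm R): planetary set, 18/28/74 teeth
normalise by the input: solve with ω_sun = 1, then scale by 3547 rpm
ring teeth: 18 + 2·28 = 74
18(ω_sun−ω_arm) = −74(ω_ring−ω_arm),  ω_ring = 0, ω_sun = 1
18(1−ω_arm) = −74(0−ω_arm)  ⇒  92·ω_arm = 18  ⇒  ω_arm = 9/46
sun–planet mesh: 18·(1−9/46) = −28·(ω_p−ω_arm)  ⇒  ω_p−ω_arm = -333/644
scale: ω_p−ω_arm = -333/644 × 3547 rpm = -1834.0854 rpm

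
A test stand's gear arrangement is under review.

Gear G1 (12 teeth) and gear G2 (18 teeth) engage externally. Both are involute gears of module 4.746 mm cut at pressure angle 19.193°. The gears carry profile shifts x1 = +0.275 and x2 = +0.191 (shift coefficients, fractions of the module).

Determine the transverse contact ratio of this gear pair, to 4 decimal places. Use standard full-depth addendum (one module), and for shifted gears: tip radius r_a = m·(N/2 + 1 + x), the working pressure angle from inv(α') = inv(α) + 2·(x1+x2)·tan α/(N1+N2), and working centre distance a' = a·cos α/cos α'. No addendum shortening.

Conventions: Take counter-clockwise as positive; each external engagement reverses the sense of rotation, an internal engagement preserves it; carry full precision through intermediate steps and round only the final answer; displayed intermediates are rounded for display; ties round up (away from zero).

1.3787

topology: single-mesh involute geometry — m = 4.746, 12T/18T pair
base radii: r_b1 = 26.893205, r_b2 = 40.339808
tip radii: r_a1 = 34.527150, r_a2 = 48.366486
inv(α') = inv(19.193°) + 2·(+0.275+0.191)·tan α/(12+18) = 0.02393312  ⇒  α' = 23.27736°
a' = a·cos α / cos α' = 71.1900·cos 19.193°/cos 23.27736° = 73.190533
action lengths: √(r_a1²−r_b1²) = 21.653628, √(r_a2²−r_b2²) = 26.683644
base pitch p_b = π·m·cos α = 14.081249
CR = (21.653628 + 26.683644 − 73.190533·sin 23.27736°)/14.081249 = 1.378688
contact ratio ≈ 1.3787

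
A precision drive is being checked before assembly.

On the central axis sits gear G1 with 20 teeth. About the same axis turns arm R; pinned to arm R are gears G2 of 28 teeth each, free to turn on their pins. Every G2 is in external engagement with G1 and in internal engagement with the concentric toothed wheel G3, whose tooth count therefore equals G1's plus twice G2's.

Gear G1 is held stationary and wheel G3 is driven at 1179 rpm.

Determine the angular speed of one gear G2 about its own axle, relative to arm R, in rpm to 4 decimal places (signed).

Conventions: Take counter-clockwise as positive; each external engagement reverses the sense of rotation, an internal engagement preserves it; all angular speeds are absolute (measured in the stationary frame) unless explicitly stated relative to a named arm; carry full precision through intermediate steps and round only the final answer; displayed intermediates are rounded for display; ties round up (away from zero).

topology: planetary set — G1 20T / G2 28T / G3 76T, arm = carrier (Willis)
normalise by the input: solve with ω_ring = 1, then scale by 1179 rpm
ring teeth: 20 + 2·28 = 76
20(ω_sun−ω_arm) = −76(ω_ring−ω_arm),  ω_sun = 0, ω_ring = 1
20(0−ω_arm) = −76(1−ω_arm)  ⇒  96·ω_arm = 76  ⇒  ω_arm = 19/24
sun–planet mesh: 20·(0−19/24) = −28·(ω_p−ω_arm)  ⇒  ω_p−ω_arm = 95/168
scale: ω_p−ω_arm = 95/168 × 1179 rpm = +666.6964 rpm

+666.6964 rpm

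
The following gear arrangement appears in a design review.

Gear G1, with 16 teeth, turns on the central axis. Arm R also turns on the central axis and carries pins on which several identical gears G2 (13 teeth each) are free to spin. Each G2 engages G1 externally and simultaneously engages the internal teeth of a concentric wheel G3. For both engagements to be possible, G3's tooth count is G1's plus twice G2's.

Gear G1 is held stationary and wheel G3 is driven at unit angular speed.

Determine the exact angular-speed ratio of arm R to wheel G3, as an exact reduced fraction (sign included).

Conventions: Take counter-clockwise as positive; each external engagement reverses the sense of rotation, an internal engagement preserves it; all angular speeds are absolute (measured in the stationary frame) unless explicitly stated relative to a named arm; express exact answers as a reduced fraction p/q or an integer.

recognized (axles ride arm R): planetary set, 16/13/42 teeth
ring teeth: 16 + 2·13 = 42
16(ω_sun−ω_arm) = −42(ω_ring−ω_arm),  ω_sun = 0, ω_ring = 1
16(0−ω_arm) = −42(1−ω_arm)  ⇒  58·ω_arm = 42  ⇒  ω_arm = 21/29
ω_out/ω_in = 21/29

21/29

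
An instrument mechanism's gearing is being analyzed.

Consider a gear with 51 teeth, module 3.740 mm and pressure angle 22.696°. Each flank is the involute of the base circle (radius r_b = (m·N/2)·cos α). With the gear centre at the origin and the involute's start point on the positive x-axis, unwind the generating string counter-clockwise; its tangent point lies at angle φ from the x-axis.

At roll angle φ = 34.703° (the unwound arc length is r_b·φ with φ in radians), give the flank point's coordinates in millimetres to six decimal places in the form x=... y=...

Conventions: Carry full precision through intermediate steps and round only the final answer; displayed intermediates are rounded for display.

x=102.673462 y=6.280644

recognized (one wheel, involute flank): single-mesh tooth geometry, m = 3.740, N = 51
pitch radius r_p = m·N/2 = 3.740·51/2 = 95.370000
base radius r_b = r_p·cos α = 95.370000·cos 22.696° = 87.985027
roll angle φ = 34.703° = 0.60568161 rad
x = r_b·(cos φ + φ·sin φ) = 102.673462
y = r_b·(sin φ − φ·cos φ) = 6.280644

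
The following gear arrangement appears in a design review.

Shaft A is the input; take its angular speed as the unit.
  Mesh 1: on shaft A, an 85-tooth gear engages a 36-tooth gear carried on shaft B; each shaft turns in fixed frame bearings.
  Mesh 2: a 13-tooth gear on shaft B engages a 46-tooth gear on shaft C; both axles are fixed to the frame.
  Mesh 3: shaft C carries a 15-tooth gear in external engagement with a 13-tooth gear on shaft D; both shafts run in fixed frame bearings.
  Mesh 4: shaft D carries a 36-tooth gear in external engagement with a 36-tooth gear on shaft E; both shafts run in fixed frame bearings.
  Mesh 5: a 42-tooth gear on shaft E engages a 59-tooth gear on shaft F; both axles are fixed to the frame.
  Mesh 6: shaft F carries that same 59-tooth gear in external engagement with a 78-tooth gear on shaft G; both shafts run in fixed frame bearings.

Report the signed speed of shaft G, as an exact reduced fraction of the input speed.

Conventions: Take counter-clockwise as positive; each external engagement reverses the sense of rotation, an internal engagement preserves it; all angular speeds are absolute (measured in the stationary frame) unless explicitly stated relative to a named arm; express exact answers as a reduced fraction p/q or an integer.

6-mesh fixed-axis compound train (all bearings frame-fixed)
mesh 1 [85T→36T]: |ω|/ω_in = 1×85/36 = 85/36, sense flips to −
mesh 2 [13T→46T]: |ω|/ω_in = (85/36)×13/46 = 1105/1656, sense flips to +
mesh 3 [15T→13T]: |ω|/ω_in = (1105/1656)×15/13 = 425/552, sense flips to −
mesh 4 [36T→36T]: |ω|/ω_in = (425/552)×36/36 = 425/552, sense flips to +
mesh 5 [42T→59T]: |ω|/ω_in = (425/552)×42/59 = 2975/5428, sense flips to −
mesh 6 [59T→78T]: |ω|/ω_in = (2975/5428)×59/78 = 2975/7176, sense flips to +
signed output speed (× input speed) = 2975/7176

2975/7176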